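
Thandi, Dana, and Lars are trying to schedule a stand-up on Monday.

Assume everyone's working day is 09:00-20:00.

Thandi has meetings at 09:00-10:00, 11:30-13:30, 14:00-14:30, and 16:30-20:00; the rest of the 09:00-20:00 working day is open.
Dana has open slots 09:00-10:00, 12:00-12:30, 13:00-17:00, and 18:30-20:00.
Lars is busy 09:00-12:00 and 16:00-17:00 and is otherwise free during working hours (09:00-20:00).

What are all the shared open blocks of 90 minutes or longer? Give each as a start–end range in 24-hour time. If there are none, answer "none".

Thandi free within 09:00–20:00: 10:00–11:30, 13:30–14:00, 14:30–16:30.
Lars free within 09:00–20:00: 12:00–16:00, 17:00–20:00.
Thandi ∩ Dana: 13:30–14:00, 14:30–16:30.
Thandi ∩ Dana ∩ Lars: 13:30–14:00, 14:30–16:00.
Windows ≥ 90 min: 14:30–16:00.

14:30–16:00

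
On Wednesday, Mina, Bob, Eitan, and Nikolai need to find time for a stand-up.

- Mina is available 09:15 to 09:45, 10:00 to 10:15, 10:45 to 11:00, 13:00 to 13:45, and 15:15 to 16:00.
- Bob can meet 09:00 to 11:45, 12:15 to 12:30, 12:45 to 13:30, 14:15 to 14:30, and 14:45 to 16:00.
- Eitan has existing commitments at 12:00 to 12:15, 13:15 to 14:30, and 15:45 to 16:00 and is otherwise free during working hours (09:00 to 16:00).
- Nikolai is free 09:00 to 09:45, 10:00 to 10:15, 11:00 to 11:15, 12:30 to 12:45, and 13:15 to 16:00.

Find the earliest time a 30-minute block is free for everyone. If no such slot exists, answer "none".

Eitan free within 09:00–16:00: 09:00–12:00, 12:15–13:15, 14:30–15:45.
Mina ∩ Bob: 09:15–09:45, 10:00–10:15, 10:45–11:00, 13:00–13:30, 15:15–16:00.
Mina ∩ Bob ∩ Eitan: 09:15–09:45, 10:00–10:15, 10:45–11:00, 13:00–13:15, 15:15–15:45.
Mina ∩ Bob ∩ Eitan ∩ Nikolai: 09:15–09:45, 10:00–10:15, 15:15–15:45.
Windows ≥ 30 min: 09:15–09:45, 15:15–15:45.
Earliest such window starts at 09:15.

09:15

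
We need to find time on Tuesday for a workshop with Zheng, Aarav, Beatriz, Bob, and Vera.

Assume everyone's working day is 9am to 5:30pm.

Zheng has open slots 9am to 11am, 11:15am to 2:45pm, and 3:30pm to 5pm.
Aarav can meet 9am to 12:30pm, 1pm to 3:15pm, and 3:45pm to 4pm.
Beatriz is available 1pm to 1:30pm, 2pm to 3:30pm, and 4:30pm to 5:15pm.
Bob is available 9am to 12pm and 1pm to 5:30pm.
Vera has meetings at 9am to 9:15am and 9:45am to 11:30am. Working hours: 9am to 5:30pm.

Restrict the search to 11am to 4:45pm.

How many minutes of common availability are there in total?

Vera free within 09:00–17:30: 09:15–09:45, 11:30–17:30.
Zheng ∩ Aarav: 09:00–11:00, 11:15–12:30, 13:00–14:45, 15:45–16:00.
Zheng ∩ Aarav ∩ Beatriz: 13:00–13:30, 14:00–14:45.
Zheng ∩ Aarav ∩ Beatriz ∩ Bob: 13:00–13:30, 14:00–14:45.
Zheng ∩ Aarav ∩ Beatriz ∩ Bob ∩ Vera: 13:00–13:30, 14:00–14:45.
Restricted to 11:00–16:45: 13:00–13:30, 14:00–14:45.
Total common minutes: 30 + 45 = 75.

75 minutes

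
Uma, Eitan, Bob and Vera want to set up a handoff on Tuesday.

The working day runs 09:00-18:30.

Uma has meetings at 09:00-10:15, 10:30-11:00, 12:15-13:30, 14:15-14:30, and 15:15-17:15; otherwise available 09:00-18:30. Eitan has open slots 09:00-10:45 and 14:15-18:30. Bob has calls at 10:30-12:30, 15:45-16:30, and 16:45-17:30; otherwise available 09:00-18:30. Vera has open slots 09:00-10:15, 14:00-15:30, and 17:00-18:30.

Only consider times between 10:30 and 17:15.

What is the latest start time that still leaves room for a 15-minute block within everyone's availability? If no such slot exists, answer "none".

Uma free within 09:00–18:30: 10:15–10:30, 11:00–12:15, 13:30–14:15, 14:30–15:15, 17:15–18:30.
Bob free within 09:00–18:30: 09:00–10:30, 12:30–15:45, 16:30–16:45, 17:30–18:30.
Uma ∩ Eitan: 10:15–10:30, 14:30–15:15, 17:15–18:30.
Uma ∩ Eitan ∩ Bob: 10:15–10:30, 14:30–15:15, 17:30–18:30.
Uma ∩ Eitan ∩ Bob ∩ Vera: 14:30–15:15, 17:30–18:30.
Restricted to 10:30–17:15: 14:30–15:15.
Windows ≥ 15 min: 14:30–15:15.
Latest start in the last window 14:30–15:15 is 15:15 − 15 min = 15:00.

15:00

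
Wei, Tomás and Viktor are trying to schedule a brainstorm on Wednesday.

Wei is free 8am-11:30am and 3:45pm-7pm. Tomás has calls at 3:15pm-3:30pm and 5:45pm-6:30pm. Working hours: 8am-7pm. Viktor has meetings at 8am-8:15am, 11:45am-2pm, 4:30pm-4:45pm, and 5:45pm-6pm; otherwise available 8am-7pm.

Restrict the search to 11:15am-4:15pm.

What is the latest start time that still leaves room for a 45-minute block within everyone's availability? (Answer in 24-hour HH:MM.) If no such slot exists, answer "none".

none

Tomás free within 08:00–19:00: 08:00–15:15, 15:30–17:45, 18:30–19:00.
Viktor free within 08:00–19:00: 08:15–11:45, 14:00–16:30, 16:45–17:45, 18:00–19:00.
Wei ∩ Tomás: 08:00–11:30, 15:45–17:45, 18:30–19:00.
Wei ∩ Tomás ∩ Viktor: 08:15–11:30, 15:45–16:30, 16:45–17:45, 18:30–19:00.
Restricted to 11:15–16:15: 11:15–11:30, 15:45–16:15.
Windows ≥ 45 min: (none).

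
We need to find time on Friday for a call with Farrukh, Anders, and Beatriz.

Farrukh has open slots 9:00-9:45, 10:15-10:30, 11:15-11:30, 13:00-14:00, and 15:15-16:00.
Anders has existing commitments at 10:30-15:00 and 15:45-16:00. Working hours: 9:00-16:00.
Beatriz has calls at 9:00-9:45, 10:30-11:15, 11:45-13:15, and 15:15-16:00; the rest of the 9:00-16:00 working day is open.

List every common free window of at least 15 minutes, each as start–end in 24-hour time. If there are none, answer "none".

10:15–10:30

Anders free within 09:00–16:00: 09:00–10:30, 15:00–15:45.
Beatriz free within 09:00–16:00: 09:45–10:30, 11:15–11:45, 13:15–15:15.
Farrukh ∩ Anders: 09:00–09:45, 10:15–10:30, 15:15–15:45.
Farrukh ∩ Anders ∩ Beatriz: 10:15–10:30.
Windows ≥ 15 min: 10:15–10:30.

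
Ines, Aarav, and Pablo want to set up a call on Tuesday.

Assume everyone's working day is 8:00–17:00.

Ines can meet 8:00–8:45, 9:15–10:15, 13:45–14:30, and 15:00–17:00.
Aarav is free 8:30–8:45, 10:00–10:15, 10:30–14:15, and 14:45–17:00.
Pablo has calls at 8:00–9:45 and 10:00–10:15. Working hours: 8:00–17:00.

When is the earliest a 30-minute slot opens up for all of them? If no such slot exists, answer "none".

13:45

Pablo free within 08:00–17:00: 09:45–10:00, 10:15–17:00.
Ines ∩ Aarav: 08:30–08:45, 10:00–10:15, 13:45–14:15, 15:00–17:00.
Ines ∩ Aarav ∩ Pablo: 13:45–14:15, 15:00–17:00.
Windows ≥ 30 min: 13:45–14:15, 15:00–17:00.
Earliest such window starts at 13:45.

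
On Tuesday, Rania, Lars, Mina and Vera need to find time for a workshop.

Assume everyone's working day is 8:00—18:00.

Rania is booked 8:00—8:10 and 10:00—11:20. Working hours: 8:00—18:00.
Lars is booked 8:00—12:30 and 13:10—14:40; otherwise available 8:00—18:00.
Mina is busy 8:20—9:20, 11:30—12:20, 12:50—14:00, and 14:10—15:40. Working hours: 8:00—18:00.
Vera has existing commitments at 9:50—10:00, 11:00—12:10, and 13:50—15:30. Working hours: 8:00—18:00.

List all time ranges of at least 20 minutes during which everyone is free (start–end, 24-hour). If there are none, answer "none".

Rania free within 08:00–18:00: 08:10–10:00, 11:20–18:00.
Lars free within 08:00–18:00: 12:30–13:10, 14:40–18:00.
Mina free within 08:00–18:00: 08:00–08:20, 09:20–11:30, 12:20–12:50, 14:00–14:10, 15:40–18:00.
Vera free within 08:00–18:00: 08:00–09:50, 10:00–11:00, 12:10–13:50, 15:30–18:00.
Rania ∩ Lars: 12:30–13:10, 14:40–18:00.
Rania ∩ Lars ∩ Mina: 12:30–12:50, 15:40–18:00.
Rania ∩ Lars ∩ Mina ∩ Vera: 12:30–12:50, 15:40–18:00.
Windows ≥ 20 min: 12:30–12:50, 15:40–18:00.

12:30–12:50, 15:40–18:00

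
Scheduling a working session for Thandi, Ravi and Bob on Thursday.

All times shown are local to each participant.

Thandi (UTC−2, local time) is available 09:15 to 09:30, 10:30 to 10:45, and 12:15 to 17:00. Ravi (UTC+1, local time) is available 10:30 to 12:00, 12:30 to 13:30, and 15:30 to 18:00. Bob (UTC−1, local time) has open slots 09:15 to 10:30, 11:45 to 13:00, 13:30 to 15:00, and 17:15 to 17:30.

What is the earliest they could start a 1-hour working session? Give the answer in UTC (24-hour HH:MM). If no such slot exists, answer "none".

14:30

Thandi → UTC: 11:15–11:30, 12:30–12:45, 14:15–19:00.
Ravi → UTC: 09:30–11:00, 11:30–12:30, 14:30–17:00.
Bob → UTC: 10:15–11:30, 12:45–14:00, 14:30–16:00, 18:15–18:30.
Thandi ∩ Ravi: 14:30–17:00.
Thandi ∩ Ravi ∩ Bob: 14:30–16:00.
Windows ≥ 60 min: 14:30–16:00.
Earliest such window starts at 14:30.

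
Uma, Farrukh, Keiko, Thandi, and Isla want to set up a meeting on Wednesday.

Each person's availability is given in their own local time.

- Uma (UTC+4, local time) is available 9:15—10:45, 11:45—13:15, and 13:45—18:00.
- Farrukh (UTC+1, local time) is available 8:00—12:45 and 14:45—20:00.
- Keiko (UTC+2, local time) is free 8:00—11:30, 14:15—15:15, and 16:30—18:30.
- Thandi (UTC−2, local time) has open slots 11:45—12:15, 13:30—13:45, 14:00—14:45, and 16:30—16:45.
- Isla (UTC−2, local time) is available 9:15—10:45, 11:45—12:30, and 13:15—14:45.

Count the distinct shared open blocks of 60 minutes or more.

0

Uma → UTC: 05:15–06:45, 07:45–09:15, 09:45–14:00.
Farrukh → UTC: 07:00–11:45, 13:45–19:00.
Keiko → UTC: 06:00–09:30, 12:15–13:15, 14:30–16:30.
Thandi → UTC: 13:45–14:15, 15:30–15:45, 16:00–16:45, 18:30–18:45.
Isla → UTC: 11:15–12:45, 13:45–14:30, 15:15–16:45.
Uma ∩ Farrukh: 07:45–09:15, 09:45–11:45, 13:45–14:00.
Uma ∩ Farrukh ∩ Keiko: 07:45–09:15.
Uma ∩ Farrukh ∩ Keiko ∩ Thandi: (none).
Uma ∩ Farrukh ∩ Keiko ∩ Thandi ∩ Isla: (none).
Windows ≥ 60 min: (none).
That's 0 windows.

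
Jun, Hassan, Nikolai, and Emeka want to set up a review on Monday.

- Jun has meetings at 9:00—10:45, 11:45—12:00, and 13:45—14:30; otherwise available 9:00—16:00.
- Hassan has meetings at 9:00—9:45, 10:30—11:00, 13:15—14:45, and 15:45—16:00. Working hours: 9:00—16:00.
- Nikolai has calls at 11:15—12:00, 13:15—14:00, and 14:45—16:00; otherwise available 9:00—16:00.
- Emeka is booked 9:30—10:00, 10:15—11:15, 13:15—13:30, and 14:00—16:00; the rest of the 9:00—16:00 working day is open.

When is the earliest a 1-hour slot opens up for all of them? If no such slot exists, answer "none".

12:00

Jun free within 09:00–16:00: 10:45–11:45, 12:00–13:45, 14:30–16:00.
Hassan free within 09:00–16:00: 09:45–10:30, 11:00–13:15, 14:45–15:45.
Nikolai free within 09:00–16:00: 09:00–11:15, 12:00–13:15, 14:00–14:45.
Emeka free within 09:00–16:00: 09:00–09:30, 10:00–10:15, 11:15–13:15, 13:30–14:00.
Jun ∩ Hassan: 11:00–11:45, 12:00–13:15, 14:45–15:45.
Jun ∩ Hassan ∩ Nikolai: 11:00–11:15, 12:00–13:15.
Jun ∩ Hassan ∩ Nikolai ∩ Emeka: 12:00–13:15.
Windows ≥ 60 min: 12:00–13:15.
Earliest such window starts at 12:00.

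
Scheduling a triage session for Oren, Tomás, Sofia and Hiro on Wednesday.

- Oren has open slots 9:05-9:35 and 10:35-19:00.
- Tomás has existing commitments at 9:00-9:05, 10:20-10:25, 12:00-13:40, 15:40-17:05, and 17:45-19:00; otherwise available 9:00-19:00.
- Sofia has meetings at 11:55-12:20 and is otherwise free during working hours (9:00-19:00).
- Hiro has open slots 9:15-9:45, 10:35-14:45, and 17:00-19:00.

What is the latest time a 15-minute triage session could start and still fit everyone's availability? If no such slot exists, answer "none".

Tomás free within 09:00–19:00: 09:05–10:20, 10:25–12:00, 13:40–15:40, 17:05–17:45.
Sofia free within 09:00–19:00: 09:00–11:55, 12:20–19:00.
Oren ∩ Tomás: 09:05–09:35, 10:35–12:00, 13:40–15:40, 17:05–17:45.
Oren ∩ Tomás ∩ Sofia: 09:05–09:35, 10:35–11:55, 13:40–15:40, 17:05–17:45.
Oren ∩ Tomás ∩ Sofia ∩ Hiro: 09:15–09:35, 10:35–11:55, 13:40–14:45, 17:05–17:45.
Windows ≥ 15 min: 09:15–09:35, 10:35–11:55, 13:40–14:45, 17:05–17:45.
Latest start in the last window 17:05–17:45 is 17:45 − 15 min = 17:30.

17:30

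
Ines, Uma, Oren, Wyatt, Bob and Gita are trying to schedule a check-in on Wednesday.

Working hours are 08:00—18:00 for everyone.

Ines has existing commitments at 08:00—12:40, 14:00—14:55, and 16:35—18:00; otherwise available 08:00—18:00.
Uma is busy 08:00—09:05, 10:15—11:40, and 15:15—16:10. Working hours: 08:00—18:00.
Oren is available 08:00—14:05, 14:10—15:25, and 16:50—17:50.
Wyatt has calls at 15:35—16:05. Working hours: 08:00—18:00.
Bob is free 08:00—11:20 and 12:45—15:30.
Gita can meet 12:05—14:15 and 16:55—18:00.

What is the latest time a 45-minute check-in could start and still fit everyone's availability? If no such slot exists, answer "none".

13:15

Ines free within 08:00–18:00: 12:40–14:00, 14:55–16:35.
Uma free within 08:00–18:00: 09:05–10:15, 11:40–15:15, 16:10–18:00.
Wyatt free within 08:00–18:00: 08:00–15:35, 16:05–18:00.
Ines ∩ Uma: 12:40–14:00, 14:55–15:15, 16:10–16:35.
Ines ∩ Uma ∩ Oren: 12:40–14:00, 14:55–15:15.
Ines ∩ Uma ∩ Oren ∩ Wyatt: 12:40–14:00, 14:55–15:15.
Ines ∩ Uma ∩ Oren ∩ Wyatt ∩ Bob: 12:45–14:00, 14:55–15:15.
Ines ∩ Uma ∩ Oren ∩ Wyatt ∩ Bob ∩ Gita: 12:45–14:00.
Windows ≥ 45 min: 12:45–14:00.
Latest start in the last window 12:45–14:00 is 14:00 − 45 min = 13:15.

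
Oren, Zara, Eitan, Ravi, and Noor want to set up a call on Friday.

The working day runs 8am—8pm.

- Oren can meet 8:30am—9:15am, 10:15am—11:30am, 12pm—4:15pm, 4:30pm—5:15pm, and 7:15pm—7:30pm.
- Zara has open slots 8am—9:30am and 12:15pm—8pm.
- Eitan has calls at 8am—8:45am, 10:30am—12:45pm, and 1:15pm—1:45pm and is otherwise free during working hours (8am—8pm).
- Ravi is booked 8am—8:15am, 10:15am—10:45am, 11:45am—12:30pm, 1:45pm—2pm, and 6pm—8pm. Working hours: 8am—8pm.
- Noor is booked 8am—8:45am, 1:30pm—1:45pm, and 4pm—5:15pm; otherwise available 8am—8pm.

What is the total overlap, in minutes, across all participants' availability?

Eitan free within 08:00–20:00: 08:45–10:30, 12:45–13:15, 13:45–20:00.
Ravi free within 08:00–20:00: 08:15–10:15, 10:45–11:45, 12:30–13:45, 14:00–18:00.
Noor free within 08:00–20:00: 08:45–13:30, 13:45–16:00, 17:15–20:00.
Oren ∩ Zara: 08:30–09:15, 12:15–16:15, 16:30–17:15, 19:15–19:30.
Oren ∩ Zara ∩ Eitan: 08:45–09:15, 12:45–13:15, 13:45–16:15, 16:30–17:15, 19:15–19:30.
Oren ∩ Zara ∩ Eitan ∩ Ravi: 08:45–09:15, 12:45–13:15, 14:00–16:15, 16:30–17:15.
Oren ∩ Zara ∩ Eitan ∩ Ravi ∩ Noor: 08:45–09:15, 12:45–13:15, 14:00–16:00.
Total common minutes: 30 + 30 + 120 = 180.

180 minutes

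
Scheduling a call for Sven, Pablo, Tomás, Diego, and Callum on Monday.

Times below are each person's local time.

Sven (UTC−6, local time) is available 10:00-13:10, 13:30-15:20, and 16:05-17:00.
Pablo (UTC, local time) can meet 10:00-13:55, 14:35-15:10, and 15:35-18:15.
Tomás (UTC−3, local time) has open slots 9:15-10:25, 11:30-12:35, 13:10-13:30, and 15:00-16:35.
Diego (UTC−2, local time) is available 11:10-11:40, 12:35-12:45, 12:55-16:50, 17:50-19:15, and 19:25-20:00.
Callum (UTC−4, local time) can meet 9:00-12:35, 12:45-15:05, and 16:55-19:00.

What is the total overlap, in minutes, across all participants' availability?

Sven → UTC: 16:00–19:10, 19:30–21:20, 22:05–23:00.
Pablo → UTC: 10:00–13:55, 14:35–15:10, 15:35–18:15.
Tomás → UTC: 12:15–13:25, 14:30–15:35, 16:10–16:30, 18:00–19:35.
Diego → UTC: 13:10–13:40, 14:35–14:45, 14:55–18:50, 19:50–21:15, 21:25–22:00.
Callum → UTC: 13:00–16:35, 16:45–19:05, 20:55–23:00.
Sven ∩ Pablo: 16:00–18:15.
Sven ∩ Pablo ∩ Tomás: 16:10–16:30, 18:00–18:15.
Sven ∩ Pablo ∩ Tomás ∩ Diego: 16:10–16:30, 18:00–18:15.
Sven ∩ Pablo ∩ Tomás ∩ Diego ∩ Callum: 16:10–16:30, 18:00–18:15.
Total common minutes: 20 + 15 = 35.

35 minutes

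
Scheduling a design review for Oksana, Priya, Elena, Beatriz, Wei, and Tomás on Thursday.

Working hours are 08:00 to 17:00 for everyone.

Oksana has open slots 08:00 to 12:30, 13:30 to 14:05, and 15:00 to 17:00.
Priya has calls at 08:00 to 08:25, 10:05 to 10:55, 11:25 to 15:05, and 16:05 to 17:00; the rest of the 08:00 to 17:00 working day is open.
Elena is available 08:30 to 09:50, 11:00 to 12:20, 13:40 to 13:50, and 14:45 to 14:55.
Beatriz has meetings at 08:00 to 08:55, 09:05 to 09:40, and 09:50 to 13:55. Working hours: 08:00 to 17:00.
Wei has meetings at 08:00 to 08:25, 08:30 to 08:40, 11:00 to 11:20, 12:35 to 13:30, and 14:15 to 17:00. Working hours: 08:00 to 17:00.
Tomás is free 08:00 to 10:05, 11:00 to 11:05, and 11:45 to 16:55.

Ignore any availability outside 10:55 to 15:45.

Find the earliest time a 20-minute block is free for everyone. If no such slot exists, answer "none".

none

Priya free within 08:00–17:00: 08:25–10:05, 10:55–11:25, 15:05–16:05.
Beatriz free within 08:00–17:00: 08:55–09:05, 09:40–09:50, 13:55–17:00.
Wei free within 08:00–17:00: 08:25–08:30, 08:40–11:00, 11:20–12:35, 13:30–14:15.
Oksana ∩ Priya: 08:25–10:05, 10:55–11:25, 15:05–16:05.
Oksana ∩ Priya ∩ Elena: 08:30–09:50, 11:00–11:25.
Oksana ∩ Priya ∩ Elena ∩ Beatriz: 08:55–09:05, 09:40–09:50.
Oksana ∩ Priya ∩ Elena ∩ Beatriz ∩ Wei: 08:55–09:05, 09:40–09:50.
Oksana ∩ Priya ∩ Elena ∩ Beatriz ∩ Wei ∩ Tomás: 08:55–09:05, 09:40–09:50.
Restricted to 10:55–15:45: (none).
Windows ≥ 20 min: (none).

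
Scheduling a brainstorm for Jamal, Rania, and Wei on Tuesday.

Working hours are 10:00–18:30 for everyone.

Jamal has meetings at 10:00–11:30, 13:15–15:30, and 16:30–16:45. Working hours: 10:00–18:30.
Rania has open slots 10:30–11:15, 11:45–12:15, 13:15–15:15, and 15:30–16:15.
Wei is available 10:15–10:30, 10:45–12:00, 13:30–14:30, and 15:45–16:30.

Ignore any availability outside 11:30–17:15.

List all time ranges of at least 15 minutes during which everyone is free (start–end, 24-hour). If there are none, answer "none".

Jamal free within 10:00–18:30: 11:30–13:15, 15:30–16:30, 16:45–18:30.
Jamal ∩ Rania: 11:45–12:15, 15:30–16:15.
Jamal ∩ Rania ∩ Wei: 11:45–12:00, 15:45–16:15.
Restricted to 11:30–17:15: 11:45–12:00, 15:45–16:15.
Windows ≥ 15 min: 11:45–12:00, 15:45–16:15.

11:45–12:00, 15:45–16:15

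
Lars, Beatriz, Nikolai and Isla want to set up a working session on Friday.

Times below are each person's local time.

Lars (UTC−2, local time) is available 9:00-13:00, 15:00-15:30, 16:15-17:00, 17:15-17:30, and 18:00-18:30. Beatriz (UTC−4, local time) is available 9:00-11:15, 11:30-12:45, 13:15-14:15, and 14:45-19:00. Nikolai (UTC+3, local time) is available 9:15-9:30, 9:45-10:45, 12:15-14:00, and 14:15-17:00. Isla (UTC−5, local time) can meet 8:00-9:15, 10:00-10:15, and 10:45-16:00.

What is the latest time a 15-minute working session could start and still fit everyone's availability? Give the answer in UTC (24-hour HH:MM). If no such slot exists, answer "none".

13:45

Lars → UTC: 11:00–15:00, 17:00–17:30, 18:15–19:00, 19:15–19:30, 20:00–20:30.
Beatriz → UTC: 13:00–15:15, 15:30–16:45, 17:15–18:15, 18:45–23:00.
Nikolai → UTC: 06:15–06:30, 06:45–07:45, 09:15–11:00, 11:15–14:00.
Isla → UTC: 13:00–14:15, 15:00–15:15, 15:45–21:00.
Lars ∩ Beatriz: 13:00–15:00, 17:15–17:30, 18:45–19:00, 19:15–19:30, 20:00–20:30.
Lars ∩ Beatriz ∩ Nikolai: 13:00–14:00.
Lars ∩ Beatriz ∩ Nikolai ∩ Isla: 13:00–14:00.
Windows ≥ 15 min: 13:00–14:00.
Latest start in the last window 13:00–14:00 is 14:00 − 15 min = 13:45.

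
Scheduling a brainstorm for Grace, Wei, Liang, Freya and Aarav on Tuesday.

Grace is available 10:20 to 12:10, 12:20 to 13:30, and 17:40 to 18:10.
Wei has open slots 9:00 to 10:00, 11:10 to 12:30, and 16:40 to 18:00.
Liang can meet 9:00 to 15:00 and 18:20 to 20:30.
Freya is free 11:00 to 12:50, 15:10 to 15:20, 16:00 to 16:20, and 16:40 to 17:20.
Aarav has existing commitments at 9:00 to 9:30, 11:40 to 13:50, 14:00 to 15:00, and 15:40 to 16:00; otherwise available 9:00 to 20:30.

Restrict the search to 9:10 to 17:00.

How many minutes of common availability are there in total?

30 minutes

Aarav free within 09:00–20:30: 09:30–11:40, 13:50–14:00, 15:00–15:40, 16:00–20:30.
Grace ∩ Wei: 11:10–12:10, 12:20–12:30, 17:40–18:00.
Grace ∩ Wei ∩ Liang: 11:10–12:10, 12:20–12:30.
Grace ∩ Wei ∩ Liang ∩ Freya: 11:10–12:10, 12:20–12:30.
Grace ∩ Wei ∩ Liang ∩ Freya ∩ Aarav: 11:10–11:40.
Restricted to 09:10–17:00: 11:10–11:40.
Total common minutes: 30.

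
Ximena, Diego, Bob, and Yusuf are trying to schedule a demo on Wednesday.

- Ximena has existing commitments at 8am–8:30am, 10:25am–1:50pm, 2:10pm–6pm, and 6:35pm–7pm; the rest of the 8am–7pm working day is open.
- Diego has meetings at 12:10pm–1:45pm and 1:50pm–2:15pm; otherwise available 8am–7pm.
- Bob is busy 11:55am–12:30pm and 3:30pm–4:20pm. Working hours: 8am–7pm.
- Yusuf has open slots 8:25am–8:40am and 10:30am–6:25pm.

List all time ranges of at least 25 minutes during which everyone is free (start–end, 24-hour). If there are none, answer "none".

18:00–18:25

Ximena free within 08:00–19:00: 08:30–10:25, 13:50–14:10, 18:00–18:35.
Diego free within 08:00–19:00: 08:00–12:10, 13:45–13:50, 14:15–19:00.
Bob free within 08:00–19:00: 08:00–11:55, 12:30–15:30, 16:20–19:00.
Ximena ∩ Diego: 08:30–10:25, 18:00–18:35.
Ximena ∩ Diego ∩ Bob: 08:30–10:25, 18:00–18:35.
Ximena ∩ Diego ∩ Bob ∩ Yusuf: 08:30–08:40, 18:00–18:25.
Windows ≥ 25 min: 18:00–18:25.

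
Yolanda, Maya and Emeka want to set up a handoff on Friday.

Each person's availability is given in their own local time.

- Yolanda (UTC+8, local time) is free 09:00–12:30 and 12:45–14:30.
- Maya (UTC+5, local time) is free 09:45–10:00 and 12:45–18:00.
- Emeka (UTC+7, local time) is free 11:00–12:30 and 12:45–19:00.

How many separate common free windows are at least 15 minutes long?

1

Yolanda → UTC: 01:00–04:30, 04:45–06:30.
Maya → UTC: 04:45–05:00, 07:45–13:00.
Emeka → UTC: 04:00–05:30, 05:45–12:00.
Yolanda ∩ Maya: 04:45–05:00.
Yolanda ∩ Maya ∩ Emeka: 04:45–05:00.
Windows ≥ 15 min: 04:45–05:00.
That's 1 window.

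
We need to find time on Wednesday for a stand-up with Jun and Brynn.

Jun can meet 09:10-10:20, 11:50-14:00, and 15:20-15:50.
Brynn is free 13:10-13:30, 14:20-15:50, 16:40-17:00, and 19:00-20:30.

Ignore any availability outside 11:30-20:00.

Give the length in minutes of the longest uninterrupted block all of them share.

30 minutes

Jun ∩ Brynn: 13:10–13:30, 15:20–15:50.
Restricted to 11:30–20:00: 13:10–13:30, 15:20–15:50.
Common window lengths: 20, 30 min; longest is 30.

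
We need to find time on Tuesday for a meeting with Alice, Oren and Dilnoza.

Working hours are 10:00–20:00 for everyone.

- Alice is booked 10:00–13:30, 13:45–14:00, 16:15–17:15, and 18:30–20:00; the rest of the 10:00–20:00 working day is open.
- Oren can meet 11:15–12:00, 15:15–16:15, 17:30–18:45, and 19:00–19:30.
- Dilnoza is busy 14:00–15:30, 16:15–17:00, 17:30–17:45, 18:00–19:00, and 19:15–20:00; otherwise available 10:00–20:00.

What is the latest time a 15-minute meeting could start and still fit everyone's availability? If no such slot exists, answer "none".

Alice free within 10:00–20:00: 13:30–13:45, 14:00–16:15, 17:15–18:30.
Dilnoza free within 10:00–20:00: 10:00–14:00, 15:30–16:15, 17:00–17:30, 17:45–18:00, 19:00–19:15.
Alice ∩ Oren: 15:15–16:15, 17:30–18:30.
Alice ∩ Oren ∩ Dilnoza: 15:30–16:15, 17:45–18:00.
Windows ≥ 15 min: 15:30–16:15, 17:45–18:00.
Latest start in the last window 17:45–18:00 is 18:00 − 15 min = 17:45.

17:45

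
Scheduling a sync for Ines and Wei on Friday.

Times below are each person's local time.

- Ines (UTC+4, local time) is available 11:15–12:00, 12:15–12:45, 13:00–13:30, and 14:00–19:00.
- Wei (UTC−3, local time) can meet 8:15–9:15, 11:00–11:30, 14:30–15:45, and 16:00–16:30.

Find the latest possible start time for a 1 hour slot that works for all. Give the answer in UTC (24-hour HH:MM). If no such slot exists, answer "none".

11:15

Ines → UTC: 07:15–08:00, 08:15–08:45, 09:00–09:30, 10:00–15:00.
Wei → UTC: 11:15–12:15, 14:00–14:30, 17:30–18:45, 19:00–19:30.
Ines ∩ Wei: 11:15–12:15, 14:00–14:30.
Windows ≥ 60 min: 11:15–12:15.
Latest start in the last window 11:15–12:15 is 12:15 − 60 min = 11:15.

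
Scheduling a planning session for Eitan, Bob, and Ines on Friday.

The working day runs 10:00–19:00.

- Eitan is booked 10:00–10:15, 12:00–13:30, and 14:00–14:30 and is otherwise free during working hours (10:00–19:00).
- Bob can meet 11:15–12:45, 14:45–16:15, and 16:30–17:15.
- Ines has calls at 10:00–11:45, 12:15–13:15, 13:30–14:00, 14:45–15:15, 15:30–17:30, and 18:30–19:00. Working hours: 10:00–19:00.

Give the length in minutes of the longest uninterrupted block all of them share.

15 minutes

Eitan free within 10:00–19:00: 10:15–12:00, 13:30–14:00, 14:30–19:00.
Ines free within 10:00–19:00: 11:45–12:15, 13:15–13:30, 14:00–14:45, 15:15–15:30, 17:30–18:30.
Eitan ∩ Bob: 11:15–12:00, 14:45–16:15, 16:30–17:15.
Eitan ∩ Bob ∩ Ines: 11:45–12:00, 15:15–15:30.
Common window lengths: 15, 15 min; longest is 15.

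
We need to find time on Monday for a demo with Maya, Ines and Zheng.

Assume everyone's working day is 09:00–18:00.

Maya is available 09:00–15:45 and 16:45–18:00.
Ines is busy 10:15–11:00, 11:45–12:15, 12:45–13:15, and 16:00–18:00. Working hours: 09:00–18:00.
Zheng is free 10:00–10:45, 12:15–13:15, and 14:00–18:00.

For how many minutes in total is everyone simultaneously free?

150 minutes

Ines free within 09:00–18:00: 09:00–10:15, 11:00–11:45, 12:15–12:45, 13:15–16:00.
Maya ∩ Ines: 09:00–10:15, 11:00–11:45, 12:15–12:45, 13:15–15:45.
Maya ∩ Ines ∩ Zheng: 10:00–10:15, 12:15–12:45, 14:00–15:45.
Total common minutes: 15 + 30 + 105 = 150.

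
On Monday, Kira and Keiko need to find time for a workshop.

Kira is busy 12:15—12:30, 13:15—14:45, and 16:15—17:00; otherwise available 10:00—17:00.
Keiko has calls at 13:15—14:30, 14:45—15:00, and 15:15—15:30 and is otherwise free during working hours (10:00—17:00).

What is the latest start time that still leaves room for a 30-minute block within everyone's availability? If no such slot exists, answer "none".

15:45

Kira free within 10:00–17:00: 10:00–12:15, 12:30–13:15, 14:45–16:15.
Keiko free within 10:00–17:00: 10:00–13:15, 14:30–14:45, 15:00–15:15, 15:30–17:00.
Kira ∩ Keiko: 10:00–12:15, 12:30–13:15, 15:00–15:15, 15:30–16:15.
Windows ≥ 30 min: 10:00–12:15, 12:30–13:15, 15:30–16:15.
Latest start in the last window 15:30–16:15 is 16:15 − 30 min = 15:45.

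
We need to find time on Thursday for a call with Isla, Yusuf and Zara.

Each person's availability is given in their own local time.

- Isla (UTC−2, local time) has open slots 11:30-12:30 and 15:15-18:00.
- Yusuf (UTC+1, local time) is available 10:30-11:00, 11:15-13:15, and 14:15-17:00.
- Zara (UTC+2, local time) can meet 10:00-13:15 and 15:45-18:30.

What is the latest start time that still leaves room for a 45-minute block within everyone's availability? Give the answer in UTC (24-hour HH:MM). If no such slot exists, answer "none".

Isla → UTC: 13:30–14:30, 17:15–20:00.
Yusuf → UTC: 09:30–10:00, 10:15–12:15, 13:15–16:00.
Zara → UTC: 08:00–11:15, 13:45–16:30.
Isla ∩ Yusuf: 13:30–14:30.
Isla ∩ Yusuf ∩ Zara: 13:45–14:30.
Windows ≥ 45 min: 13:45–14:30.
Latest start in the last window 13:45–14:30 is 14:30 − 45 min = 13:45.

13:45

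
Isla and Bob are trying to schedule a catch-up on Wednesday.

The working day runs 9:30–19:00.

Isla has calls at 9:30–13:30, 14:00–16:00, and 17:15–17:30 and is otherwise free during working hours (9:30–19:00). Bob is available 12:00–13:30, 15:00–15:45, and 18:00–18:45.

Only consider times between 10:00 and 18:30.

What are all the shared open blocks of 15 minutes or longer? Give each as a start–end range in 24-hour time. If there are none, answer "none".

Isla free within 09:30–19:00: 13:30–14:00, 16:00–17:15, 17:30–19:00.
Isla ∩ Bob: 18:00–18:45.
Restricted to 10:00–18:30: 18:00–18:30.
Windows ≥ 15 min: 18:00–18:30.

18:00–18:30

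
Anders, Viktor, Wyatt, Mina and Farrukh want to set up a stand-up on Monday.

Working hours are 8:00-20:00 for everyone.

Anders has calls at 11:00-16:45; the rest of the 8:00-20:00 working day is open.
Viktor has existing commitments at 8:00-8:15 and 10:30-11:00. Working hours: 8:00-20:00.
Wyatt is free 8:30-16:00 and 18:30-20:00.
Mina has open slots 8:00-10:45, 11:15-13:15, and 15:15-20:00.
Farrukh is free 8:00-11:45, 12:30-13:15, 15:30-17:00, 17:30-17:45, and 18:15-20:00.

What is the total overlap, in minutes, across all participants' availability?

210 minutes

Anders free within 08:00–20:00: 08:00–11:00, 16:45–20:00.
Viktor free within 08:00–20:00: 08:15–10:30, 11:00–20:00.
Anders ∩ Viktor: 08:15–10:30, 16:45–20:00.
Anders ∩ Viktor ∩ Wyatt: 08:30–10:30, 18:30–20:00.
Anders ∩ Viktor ∩ Wyatt ∩ Mina: 08:30–10:30, 18:30–20:00.
Anders ∩ Viktor ∩ Wyatt ∩ Mina ∩ Farrukh: 08:30–10:30, 18:30–20:00.
Total common minutes: 120 + 90 = 210.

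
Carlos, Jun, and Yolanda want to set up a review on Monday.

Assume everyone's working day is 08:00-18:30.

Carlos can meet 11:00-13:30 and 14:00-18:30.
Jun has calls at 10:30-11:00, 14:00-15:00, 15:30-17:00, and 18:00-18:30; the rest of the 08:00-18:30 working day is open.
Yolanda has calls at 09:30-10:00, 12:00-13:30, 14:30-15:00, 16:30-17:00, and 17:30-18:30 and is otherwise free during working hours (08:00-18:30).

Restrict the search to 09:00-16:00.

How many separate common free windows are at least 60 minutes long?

1

Jun free within 08:00–18:30: 08:00–10:30, 11:00–14:00, 15:00–15:30, 17:00–18:00.
Yolanda free within 08:00–18:30: 08:00–09:30, 10:00–12:00, 13:30–14:30, 15:00–16:30, 17:00–17:30.
Carlos ∩ Jun: 11:00–13:30, 15:00–15:30, 17:00–18:00.
Carlos ∩ Jun ∩ Yolanda: 11:00–12:00, 15:00–15:30, 17:00–17:30.
Restricted to 09:00–16:00: 11:00–12:00, 15:00–15:30.
Windows ≥ 60 min: 11:00–12:00.
That's 1 window.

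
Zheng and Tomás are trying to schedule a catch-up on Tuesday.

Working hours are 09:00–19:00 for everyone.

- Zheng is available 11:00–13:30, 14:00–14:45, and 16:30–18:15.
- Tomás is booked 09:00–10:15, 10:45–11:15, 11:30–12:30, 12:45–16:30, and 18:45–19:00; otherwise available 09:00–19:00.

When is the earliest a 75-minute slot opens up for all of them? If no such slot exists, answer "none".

16:30

Tomás free within 09:00–19:00: 10:15–10:45, 11:15–11:30, 12:30–12:45, 16:30–18:45.
Zheng ∩ Tomás: 11:15–11:30, 12:30–12:45, 16:30–18:15.
Windows ≥ 75 min: 16:30–18:15.
Earliest such window starts at 16:30.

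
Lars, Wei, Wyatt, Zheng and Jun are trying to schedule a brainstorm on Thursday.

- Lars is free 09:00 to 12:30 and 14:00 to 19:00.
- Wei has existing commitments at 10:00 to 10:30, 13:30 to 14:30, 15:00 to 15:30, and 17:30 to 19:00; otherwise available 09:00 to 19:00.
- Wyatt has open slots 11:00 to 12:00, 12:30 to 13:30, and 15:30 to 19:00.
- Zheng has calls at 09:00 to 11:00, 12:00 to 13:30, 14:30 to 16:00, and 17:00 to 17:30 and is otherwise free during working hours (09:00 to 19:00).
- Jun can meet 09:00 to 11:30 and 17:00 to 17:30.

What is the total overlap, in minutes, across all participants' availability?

30 minutes

Wei free within 09:00–19:00: 09:00–10:00, 10:30–13:30, 14:30–15:00, 15:30–17:30.
Zheng free within 09:00–19:00: 11:00–12:00, 13:30–14:30, 16:00–17:00, 17:30–19:00.
Lars ∩ Wei: 09:00–10:00, 10:30–12:30, 14:30–15:00, 15:30–17:30.
Lars ∩ Wei ∩ Wyatt: 11:00–12:00, 15:30–17:30.
Lars ∩ Wei ∩ Wyatt ∩ Zheng: 11:00–12:00, 16:00–17:00.
Lars ∩ Wei ∩ Wyatt ∩ Zheng ∩ Jun: 11:00–11:30.
Total common minutes: 30.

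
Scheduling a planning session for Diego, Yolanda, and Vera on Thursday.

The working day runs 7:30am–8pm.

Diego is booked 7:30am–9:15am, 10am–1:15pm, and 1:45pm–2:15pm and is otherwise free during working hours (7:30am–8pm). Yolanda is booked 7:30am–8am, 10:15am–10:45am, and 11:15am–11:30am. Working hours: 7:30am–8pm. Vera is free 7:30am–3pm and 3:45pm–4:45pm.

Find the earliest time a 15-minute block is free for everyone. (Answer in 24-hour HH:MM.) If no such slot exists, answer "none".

Diego free within 07:30–20:00: 09:15–10:00, 13:15–13:45, 14:15–20:00.
Yolanda free within 07:30–20:00: 08:00–10:15, 10:45–11:15, 11:30–20:00.
Diego ∩ Yolanda: 09:15–10:00, 13:15–13:45, 14:15–20:00.
Diego ∩ Yolanda ∩ Vera: 09:15–10:00, 13:15–13:45, 14:15–15:00, 15:45–16:45.
Windows ≥ 15 min: 09:15–10:00, 13:15–13:45, 14:15–15:00, 15:45–16:45.
Earliest such window starts at 09:15.

09:15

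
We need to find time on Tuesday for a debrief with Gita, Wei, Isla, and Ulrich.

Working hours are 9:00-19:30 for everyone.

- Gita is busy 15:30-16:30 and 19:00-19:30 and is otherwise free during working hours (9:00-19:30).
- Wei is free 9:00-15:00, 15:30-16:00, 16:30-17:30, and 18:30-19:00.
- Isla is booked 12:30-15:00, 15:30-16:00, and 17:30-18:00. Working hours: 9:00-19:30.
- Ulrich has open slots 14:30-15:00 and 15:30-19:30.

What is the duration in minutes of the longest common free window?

Gita free within 09:00–19:30: 09:00–15:30, 16:30–19:00.
Isla free within 09:00–19:30: 09:00–12:30, 15:00–15:30, 16:00–17:30, 18:00–19:30.
Gita ∩ Wei: 09:00–15:00, 16:30–17:30, 18:30–19:00.
Gita ∩ Wei ∩ Isla: 09:00–12:30, 16:30–17:30, 18:30–19:00.
Gita ∩ Wei ∩ Isla ∩ Ulrich: 16:30–17:30, 18:30–19:00.
Common window lengths: 60, 30 min; longest is 60.

60 minutes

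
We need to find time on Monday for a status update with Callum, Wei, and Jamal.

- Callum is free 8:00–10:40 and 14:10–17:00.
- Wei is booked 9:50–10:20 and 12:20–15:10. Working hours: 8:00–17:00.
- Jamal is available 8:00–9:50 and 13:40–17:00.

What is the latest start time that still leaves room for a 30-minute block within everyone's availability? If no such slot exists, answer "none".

16:30

Wei free within 08:00–17:00: 08:00–09:50, 10:20–12:20, 15:10–17:00.
Callum ∩ Wei: 08:00–09:50, 10:20–10:40, 15:10–17:00.
Callum ∩ Wei ∩ Jamal: 08:00–09:50, 15:10–17:00.
Windows ≥ 30 min: 08:00–09:50, 15:10–17:00.
Latest start in the last window 15:10–17:00 is 17:00 − 30 min = 16:30.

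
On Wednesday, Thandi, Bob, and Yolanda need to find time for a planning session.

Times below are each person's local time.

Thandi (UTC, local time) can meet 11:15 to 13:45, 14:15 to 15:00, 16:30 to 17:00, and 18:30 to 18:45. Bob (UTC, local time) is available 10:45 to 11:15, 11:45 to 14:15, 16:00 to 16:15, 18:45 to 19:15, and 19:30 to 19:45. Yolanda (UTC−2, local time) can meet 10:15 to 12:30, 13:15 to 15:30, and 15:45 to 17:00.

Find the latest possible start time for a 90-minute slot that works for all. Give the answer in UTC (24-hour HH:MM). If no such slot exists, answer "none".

12:15

Thandi → UTC: 11:15–13:45, 14:15–15:00, 16:30–17:00, 18:30–18:45.
Bob → UTC: 10:45–11:15, 11:45–14:15, 16:00–16:15, 18:45–19:15, 19:30–19:45.
Yolanda → UTC: 12:15–14:30, 15:15–17:30, 17:45–19:00.
Thandi ∩ Bob: 11:45–13:45.
Thandi ∩ Bob ∩ Yolanda: 12:15–13:45.
Windows ≥ 90 min: 12:15–13:45.
Latest start in the last window 12:15–13:45 is 13:45 − 90 min = 12:15.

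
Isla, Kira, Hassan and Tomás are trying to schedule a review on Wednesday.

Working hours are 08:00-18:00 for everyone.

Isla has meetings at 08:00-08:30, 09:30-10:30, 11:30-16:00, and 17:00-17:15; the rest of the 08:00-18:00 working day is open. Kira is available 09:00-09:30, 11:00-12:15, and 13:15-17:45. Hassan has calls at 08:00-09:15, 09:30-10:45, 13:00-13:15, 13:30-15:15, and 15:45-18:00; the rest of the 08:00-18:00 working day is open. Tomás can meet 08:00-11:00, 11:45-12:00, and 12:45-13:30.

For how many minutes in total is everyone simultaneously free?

15 minutes

Isla free within 08:00–18:00: 08:30–09:30, 10:30–11:30, 16:00–17:00, 17:15–18:00.
Hassan free within 08:00–18:00: 09:15–09:30, 10:45–13:00, 13:15–13:30, 15:15–15:45.
Isla ∩ Kira: 09:00–09:30, 11:00–11:30, 16:00–17:00, 17:15–17:45.
Isla ∩ Kira ∩ Hassan: 09:15–09:30, 11:00–11:30.
Isla ∩ Kira ∩ Hassan ∩ Tomás: 09:15–09:30.
Total common minutes: 15.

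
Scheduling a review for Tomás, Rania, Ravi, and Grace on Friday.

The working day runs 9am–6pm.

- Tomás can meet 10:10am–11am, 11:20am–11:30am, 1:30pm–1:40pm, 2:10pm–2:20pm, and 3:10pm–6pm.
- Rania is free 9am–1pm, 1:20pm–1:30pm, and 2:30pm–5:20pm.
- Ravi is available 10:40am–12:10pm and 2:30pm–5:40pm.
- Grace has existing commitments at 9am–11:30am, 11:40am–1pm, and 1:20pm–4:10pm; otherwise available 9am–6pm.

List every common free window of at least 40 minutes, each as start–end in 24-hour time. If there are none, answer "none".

Grace free within 09:00–18:00: 11:30–11:40, 13:00–13:20, 16:10–18:00.
Tomás ∩ Rania: 10:10–11:00, 11:20–11:30, 15:10–17:20.
Tomás ∩ Rania ∩ Ravi: 10:40–11:00, 11:20–11:30, 15:10–17:20.
Tomás ∩ Rania ∩ Ravi ∩ Grace: 16:10–17:20.
Windows ≥ 40 min: 16:10–17:20.

16:10–17:20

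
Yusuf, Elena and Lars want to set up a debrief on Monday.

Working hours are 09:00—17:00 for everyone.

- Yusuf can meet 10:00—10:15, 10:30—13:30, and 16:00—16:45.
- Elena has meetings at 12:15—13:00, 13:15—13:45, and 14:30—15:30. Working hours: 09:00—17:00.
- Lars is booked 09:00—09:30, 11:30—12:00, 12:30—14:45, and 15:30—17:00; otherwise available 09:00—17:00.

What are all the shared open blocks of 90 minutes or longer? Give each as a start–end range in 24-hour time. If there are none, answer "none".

none

Elena free within 09:00–17:00: 09:00–12:15, 13:00–13:15, 13:45–14:30, 15:30–17:00.
Lars free within 09:00–17:00: 09:30–11:30, 12:00–12:30, 14:45–15:30.
Yusuf ∩ Elena: 10:00–10:15, 10:30–12:15, 13:00–13:15, 16:00–16:45.
Yusuf ∩ Elena ∩ Lars: 10:00–10:15, 10:30–11:30, 12:00–12:15.
Windows ≥ 90 min: (none).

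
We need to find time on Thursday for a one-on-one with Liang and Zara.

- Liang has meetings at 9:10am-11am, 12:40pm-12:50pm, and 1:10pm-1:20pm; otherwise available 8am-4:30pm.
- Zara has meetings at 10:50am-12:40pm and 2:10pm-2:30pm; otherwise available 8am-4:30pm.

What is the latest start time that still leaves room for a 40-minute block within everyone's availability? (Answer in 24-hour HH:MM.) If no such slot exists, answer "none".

15:50

Liang free within 08:00–16:30: 08:00–09:10, 11:00–12:40, 12:50–13:10, 13:20–16:30.
Zara free within 08:00–16:30: 08:00–10:50, 12:40–14:10, 14:30–16:30.
Liang ∩ Zara: 08:00–09:10, 12:50–13:10, 13:20–14:10, 14:30–16:30.
Windows ≥ 40 min: 08:00–09:10, 13:20–14:10, 14:30–16:30.
Latest start in the last window 14:30–16:30 is 16:30 − 40 min = 15:50.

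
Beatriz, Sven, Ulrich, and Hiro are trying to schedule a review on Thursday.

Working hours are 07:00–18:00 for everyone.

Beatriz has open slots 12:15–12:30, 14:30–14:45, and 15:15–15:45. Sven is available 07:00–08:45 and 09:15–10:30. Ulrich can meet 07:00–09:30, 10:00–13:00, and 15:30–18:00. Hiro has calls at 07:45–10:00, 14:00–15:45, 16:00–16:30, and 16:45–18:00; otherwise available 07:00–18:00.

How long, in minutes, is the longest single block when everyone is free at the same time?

0 minutes

Hiro free within 07:00–18:00: 07:00–07:45, 10:00–14:00, 15:45–16:00, 16:30–16:45.
Beatriz ∩ Sven: (none).
Beatriz ∩ Sven ∩ Ulrich: (none).
Beatriz ∩ Sven ∩ Ulrich ∩ Hiro: (none).
No common window.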